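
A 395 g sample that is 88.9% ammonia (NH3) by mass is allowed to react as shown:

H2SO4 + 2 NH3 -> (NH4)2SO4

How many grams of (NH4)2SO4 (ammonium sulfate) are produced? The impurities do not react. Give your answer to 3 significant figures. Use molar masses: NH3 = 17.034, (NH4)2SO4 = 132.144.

1360 g

Mass of pure NH3 = 395 g × 0.889 = 351.2 g.
n(NH3) = 351.2 g / 17.034 g/mol = 20.61 mol.
From the equation the NH3:(NH4)2SO4 mole ratio is 2:1, so n((NH4)2SO4) = 20.61 × 1/2 = 10.31 mol.
Mass of (NH4)2SO4 = 10.31 mol × 132.144 g/mol = 1362 g.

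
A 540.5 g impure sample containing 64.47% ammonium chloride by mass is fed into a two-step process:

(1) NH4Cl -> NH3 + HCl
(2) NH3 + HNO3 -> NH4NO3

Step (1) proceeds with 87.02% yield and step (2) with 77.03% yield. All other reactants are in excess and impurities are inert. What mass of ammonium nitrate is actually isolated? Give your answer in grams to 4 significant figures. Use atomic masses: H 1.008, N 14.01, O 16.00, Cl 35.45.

349.6 g

Pure NH4Cl = 540.5 × 0.6447 = 348.46 g.
M(NH4Cl) = 14.01 + 4(1.008) + 35.45 = 53.492 g/mol.
M(NH4NO3) = 2(14.01) + 4(1.008) + 3(16.00) = 80.052 g/mol.
n(NH4Cl) = 348.46 / 53.492 = 6.5143 mol.
Step 1 (NH4Cl:NH3 = 1:1): theoretical n(NH3) = 6.5143 mol; at 87.02% yield, n(NH3) = 5.6687 mol.
Step 2 (NH3:NH4NO3 = 1:1): theoretical n(NH4NO3) = 5.6687 mol, so theoretical mass = 5.6687 × 80.052 = 453.79 g.
At 77.03% yield, actual mass of NH4NO3 = 453.79 × 0.7703 = 349.56 g.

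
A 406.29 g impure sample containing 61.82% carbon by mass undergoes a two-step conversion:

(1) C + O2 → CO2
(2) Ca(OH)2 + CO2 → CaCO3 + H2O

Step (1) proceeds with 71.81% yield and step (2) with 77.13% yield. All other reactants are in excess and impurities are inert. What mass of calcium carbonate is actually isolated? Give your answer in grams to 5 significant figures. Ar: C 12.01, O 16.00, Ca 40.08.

Pure C = 406.29 × 0.6182 = 251.168 g.
M(C) = 12.01 g/mol.
M(CaCO3) = 40.08 + 12.01 + 3(16.00) = 100.09 g/mol.
n(C) = 251.168 / 12.01 = 20.9133 mol.
Step 1 (C:CO2 = 1:1): theoretical n(CO2) = 20.9133 mol; at 71.81% yield, n(CO2) = 15.0178 mol.
Step 2 (CO2:CaCO3 = 1:1): theoretical n(CaCO3) = 15.0178 mol, so theoretical mass = 15.0178 × 100.09 = 1503.13 g.
At 77.13% yield, actual mass of CaCO3 = 1503.13 × 0.7713 = 1159.37 g.

1159.4 g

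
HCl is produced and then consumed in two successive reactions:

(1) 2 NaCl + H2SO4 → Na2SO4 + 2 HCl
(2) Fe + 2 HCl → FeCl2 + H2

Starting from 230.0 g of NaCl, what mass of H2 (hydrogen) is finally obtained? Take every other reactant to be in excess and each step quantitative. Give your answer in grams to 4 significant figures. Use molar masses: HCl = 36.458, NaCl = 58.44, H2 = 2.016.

n(NaCl) = 230.00 / 58.44 = 3.9357 mol.
Step 1 gives a 2:2 ratio of NaCl to HCl, so n(HCl) = 3.9357 mol.
In step 2 the HCl:H2 ratio is 2:1, so n(H2) = 1.9678 mol.
Mass of H2 = 1.9678 × 2.016 = 3.9671 g.

3.967 g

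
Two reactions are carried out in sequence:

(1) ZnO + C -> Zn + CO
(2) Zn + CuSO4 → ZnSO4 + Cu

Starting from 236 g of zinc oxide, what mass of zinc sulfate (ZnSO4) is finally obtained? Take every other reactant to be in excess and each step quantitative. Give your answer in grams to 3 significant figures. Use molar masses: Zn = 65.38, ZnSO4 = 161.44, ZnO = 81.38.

n(ZnO) = 236.0 / 81.38 = 2.900 mol.
Step 1 gives a 1:1 ratio of ZnO to Zn, so n(Zn) = 2.900 mol.
In step 2 the Zn:ZnSO4 ratio is 1:1, so n(ZnSO4) = 2.900 mol.
Mass of ZnSO4 = 2.900 × 161.44 = 468.2 g.

468 g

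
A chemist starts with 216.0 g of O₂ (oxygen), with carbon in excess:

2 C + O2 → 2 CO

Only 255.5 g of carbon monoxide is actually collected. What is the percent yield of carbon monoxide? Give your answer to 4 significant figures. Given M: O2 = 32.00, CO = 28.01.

n(O2) = 216.00 g / 32.00 g/mol = 6.7500 mol.
From the equation the O2:CO mole ratio is 1:2, so n(CO) = 6.7500 × 2/1 = 13.500 mol.
Mass of CO = 13.500 mol × 28.01 g/mol = 378.13 g.
This is the theoretical yield. Percent yield = 255.5 g / 378.13 g × 100% = 67.568%.

67.57 %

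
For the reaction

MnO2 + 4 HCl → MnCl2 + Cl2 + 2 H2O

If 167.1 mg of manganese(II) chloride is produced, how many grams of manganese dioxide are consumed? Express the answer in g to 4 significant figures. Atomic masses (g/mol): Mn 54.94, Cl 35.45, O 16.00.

0.1154 g

M(MnCl2) = 54.94 + 2(35.45) = 125.84 g/mol.
M(MnO2) = 54.94 + 2(16.00) = 86.94 g/mol.
Convert: 167.1 mg = 0.16710 g.
n(MnCl2) = 0.16710 g / 125.84 g/mol = 0.0013279 mol.
From the equation the MnCl2:MnO2 mole ratio is 1:1, so n(MnO2) = 0.0013279 × 1/1 = 0.0013279 mol.
Mass of MnO2 = 0.0013279 mol × 86.94 g/mol = 0.11545 g.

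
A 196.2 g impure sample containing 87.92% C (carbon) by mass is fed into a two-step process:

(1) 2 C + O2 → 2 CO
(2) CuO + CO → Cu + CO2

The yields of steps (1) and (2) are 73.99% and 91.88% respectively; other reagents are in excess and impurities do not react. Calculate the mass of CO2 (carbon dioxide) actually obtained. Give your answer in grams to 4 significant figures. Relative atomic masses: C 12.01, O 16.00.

429.7 g

Pure C = 196.2 × 0.8792 = 172.50 g.
M(C) = 12.01 g/mol.
M(CO2) = 12.01 + 2(16.00) = 44.01 g/mol.
n(C) = 172.50 / 12.01 = 14.363 mol.
Step 1 (C:CO = 2:2): theoretical n(CO) = 14.363 mol; at 73.99% yield, n(CO) = 10.627 mol.
Step 2 (CO:CO2 = 1:1): theoretical n(CO2) = 10.627 mol, so theoretical mass = 10.627 × 44.01 = 467.70 g.
At 91.88% yield, actual mass of CO2 = 467.70 × 0.9188 = 429.72 g.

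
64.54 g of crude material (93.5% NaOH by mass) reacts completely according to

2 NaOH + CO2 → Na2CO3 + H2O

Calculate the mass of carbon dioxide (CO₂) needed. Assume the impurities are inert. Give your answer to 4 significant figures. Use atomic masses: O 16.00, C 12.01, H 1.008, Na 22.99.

33.20 g

Mass of pure NaOH = 64.54 g × 0.935 = 60.345 g.
M(NaOH) = 22.99 + 16.00 + 1.008 = 39.998 g/mol.
M(CO2) = 12.01 + 2(16.00) = 44.01 g/mol.
n(NaOH) = 60.345 g / 39.998 g/mol = 1.5087 mol.
From the equation the NaOH:CO2 mole ratio is 2:1, so n(CO2) = 1.5087 × 1/2 = 0.75435 mol.
Mass of CO2 = 0.75435 mol × 44.01 g/mol = 33.199 g.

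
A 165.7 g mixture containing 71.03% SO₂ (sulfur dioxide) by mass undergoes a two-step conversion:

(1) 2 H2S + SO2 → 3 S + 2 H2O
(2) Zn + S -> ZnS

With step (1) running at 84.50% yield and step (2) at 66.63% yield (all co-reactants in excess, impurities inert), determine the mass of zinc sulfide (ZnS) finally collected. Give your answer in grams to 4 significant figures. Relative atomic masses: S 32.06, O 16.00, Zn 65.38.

302.4 g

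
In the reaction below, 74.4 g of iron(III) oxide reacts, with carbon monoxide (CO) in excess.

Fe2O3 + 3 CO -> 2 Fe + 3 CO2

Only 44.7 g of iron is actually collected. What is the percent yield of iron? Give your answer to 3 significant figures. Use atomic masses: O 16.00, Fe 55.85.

M(Fe2O3) = 2(55.85) + 3(16.00) = 159.70 g/mol.
M(Fe) = 55.85 g/mol.
n(Fe2O3) = 74.40 g / 159.70 g/mol = 0.4659 mol.
From the equation the Fe2O3:Fe mole ratio is 1:2, so n(Fe) = 0.4659 × 2/1 = 0.9317 mol.
Mass of Fe = 0.9317 mol × 55.85 g/mol = 52.04 g.
This is the theoretical yield. Percent yield = 44.7 g / 52.04 g × 100% = 85.90%.

85.9 %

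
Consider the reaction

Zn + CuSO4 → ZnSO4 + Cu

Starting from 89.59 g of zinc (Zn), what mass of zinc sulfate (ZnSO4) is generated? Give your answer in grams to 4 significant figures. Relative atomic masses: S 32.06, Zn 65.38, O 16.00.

M(Zn) = 65.38 g/mol.
M(ZnSO4) = 65.38 + 32.06 + 4(16.00) = 161.44 g/mol.
n(Zn) = 89.590 g / 65.38 g/mol = 1.3703 mol.
From the equation the Zn:ZnSO4 mole ratio is 1:1, so n(ZnSO4) = 1.3703 × 1/1 = 1.3703 mol.
Mass of ZnSO4 = 1.3703 mol × 161.44 g/mol = 221.22 g.

221.2 g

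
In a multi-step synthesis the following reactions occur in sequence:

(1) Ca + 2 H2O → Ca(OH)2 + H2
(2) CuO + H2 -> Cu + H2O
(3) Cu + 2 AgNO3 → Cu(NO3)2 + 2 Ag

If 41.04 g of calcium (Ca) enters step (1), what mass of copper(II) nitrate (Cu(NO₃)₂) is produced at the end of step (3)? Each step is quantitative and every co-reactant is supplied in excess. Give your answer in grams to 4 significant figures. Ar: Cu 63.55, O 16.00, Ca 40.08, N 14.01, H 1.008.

192.1 g

M(Ca) = 40.08 g/mol.
M(Cu(NO3)2) = 63.55 + 2(14.01) + 6(16.00) = 187.57 g/mol.
n(Ca) = 41.04 / 40.08 = 1.0240 mol.
Reaction (1): Ca→H2 ratio 1:1 ⇒ n(H2) = 1.0240 mol.
Reaction (2): H2→Cu ratio 1:1 ⇒ n(Cu) = 1.0240 mol.
Reaction (3): Cu→Cu(NO3)2 ratio 1:1 ⇒ n(Cu(NO3)2) = 1.0240 mol.
Mass of Cu(NO3)2 = 1.0240 × 187.57 = 192.06 g.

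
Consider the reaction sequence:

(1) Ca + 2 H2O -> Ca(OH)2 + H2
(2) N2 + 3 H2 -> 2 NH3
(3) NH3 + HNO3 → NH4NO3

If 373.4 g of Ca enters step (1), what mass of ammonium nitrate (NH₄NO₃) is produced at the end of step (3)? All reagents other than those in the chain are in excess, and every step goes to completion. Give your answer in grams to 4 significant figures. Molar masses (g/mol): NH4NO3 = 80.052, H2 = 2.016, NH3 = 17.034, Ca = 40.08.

n(Ca) = 373.4 / 40.08 = 9.3164 mol.
Reaction (1): Ca→H2 ratio 1:1 ⇒ n(H2) = 9.3164 mol.
Reaction (2): H2→NH3 ratio 3:2 ⇒ n(NH3) = 6.2109 mol.
Reaction (3): NH3→NH4NO3 ratio 1:1 ⇒ n(NH4NO3) = 6.2109 mol.
Mass of NH4NO3 = 6.2109 × 80.052 = 497.20 g.

497.2 g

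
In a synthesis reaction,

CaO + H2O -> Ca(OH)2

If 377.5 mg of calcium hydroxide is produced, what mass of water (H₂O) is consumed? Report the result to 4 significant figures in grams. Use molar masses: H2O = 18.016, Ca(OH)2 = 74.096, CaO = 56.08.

0.09179 g

Convert: 377.5 mg = 0.37750 g.
n(Ca(OH)2) = 0.37750 g / 74.096 g/mol = 0.0050947 mol.
From the equation the Ca(OH)2:H2O mole ratio is 1:1, so n(H2O) = 0.0050947 × 1/1 = 0.0050947 mol.
Mass of H2O = 0.0050947 mol × 18.016 g/mol = 0.091787 g.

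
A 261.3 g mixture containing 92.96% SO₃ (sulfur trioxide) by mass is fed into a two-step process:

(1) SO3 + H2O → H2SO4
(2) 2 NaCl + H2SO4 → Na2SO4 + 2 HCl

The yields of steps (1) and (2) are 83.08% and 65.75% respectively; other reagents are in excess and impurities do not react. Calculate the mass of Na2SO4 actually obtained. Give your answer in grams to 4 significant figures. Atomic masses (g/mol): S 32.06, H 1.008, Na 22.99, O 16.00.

Pure SO3 = 261.3 × 0.9296 = 242.90 g.
M(SO3) = 32.06 + 3(16.00) = 80.06 g/mol.
M(Na2SO4) = 2(22.99) + 32.06 + 4(16.00) = 142.04 g/mol.
n(SO3) = 242.90 / 80.06 = 3.0340 mol.
Step 1 (SO3:H2SO4 = 1:1): theoretical n(H2SO4) = 3.0340 mol; at 83.08% yield, n(H2SO4) = 2.5207 mol.
Step 2 (H2SO4:Na2SO4 = 1:1): theoretical n(Na2SO4) = 2.5207 mol, so theoretical mass = 2.5207 × 142.04 = 358.04 g.
At 65.75% yield, actual mass of Na2SO4 = 358.04 × 0.6575 = 235.41 g.

235.4 g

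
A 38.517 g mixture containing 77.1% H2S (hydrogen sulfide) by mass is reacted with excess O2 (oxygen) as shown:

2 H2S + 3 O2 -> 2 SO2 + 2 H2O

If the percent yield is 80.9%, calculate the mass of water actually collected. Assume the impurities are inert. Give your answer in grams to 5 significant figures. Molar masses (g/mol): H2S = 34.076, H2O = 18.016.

12.702 g

Pure H2S available = 38.517 g × 0.771 = 29.6966 g.
n(H2S) = 29.6966 g / 34.076 g/mol = 0.871482 mol.
From the equation the H2S:H2O mole ratio is 2:2, so n(H2O) = 0.871482 × 2/2 = 0.871482 mol.
Mass of H2O = 0.871482 mol × 18.016 g/mol = 15.7006 g.
Actual mass collected = 15.7006 g × 0.809 = 12.7018 g.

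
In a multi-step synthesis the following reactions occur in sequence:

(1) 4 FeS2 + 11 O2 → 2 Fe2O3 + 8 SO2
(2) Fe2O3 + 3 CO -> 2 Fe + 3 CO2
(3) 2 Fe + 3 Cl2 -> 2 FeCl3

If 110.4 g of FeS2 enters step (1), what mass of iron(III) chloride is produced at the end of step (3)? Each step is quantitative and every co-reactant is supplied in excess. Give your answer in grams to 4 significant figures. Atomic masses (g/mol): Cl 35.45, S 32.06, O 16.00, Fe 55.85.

M(FeS2) = 55.85 + 2(32.06) = 119.97 g/mol.
M(FeCl3) = 55.85 + 3(35.45) = 162.20 g/mol.
n(FeS2) = 110.4 / 119.97 = 0.92023 mol.
Reaction (1): FeS2→Fe2O3 ratio 4:2 ⇒ n(Fe2O3) = 0.46012 mol.
Reaction (2): Fe2O3→Fe ratio 1:2 ⇒ n(Fe) = 0.92023 mol.
Reaction (3): Fe→FeCl3 ratio 2:2 ⇒ n(FeCl3) = 0.92023 mol.
Mass of FeCl3 = 0.92023 × 162.20 = 149.26 g.

149.3 g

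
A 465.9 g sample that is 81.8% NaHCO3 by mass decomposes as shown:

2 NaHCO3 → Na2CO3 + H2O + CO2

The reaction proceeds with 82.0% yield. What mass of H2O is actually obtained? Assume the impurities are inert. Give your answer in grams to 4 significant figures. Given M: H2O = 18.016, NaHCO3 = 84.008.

Pure NaHCO3 available = 465.9 g × 0.818 = 381.11 g.
n(NaHCO3) = 381.11 g / 84.008 g/mol = 4.5365 mol.
From the equation the NaHCO3:H2O mole ratio is 2:1, so n(H2O) = 4.5365 × 1/2 = 2.2683 mol.
Mass of H2O = 2.2683 mol × 18.016 g/mol = 40.865 g.
Actual mass collected = 40.865 g × 0.820 = 33.509 g.

33.51 g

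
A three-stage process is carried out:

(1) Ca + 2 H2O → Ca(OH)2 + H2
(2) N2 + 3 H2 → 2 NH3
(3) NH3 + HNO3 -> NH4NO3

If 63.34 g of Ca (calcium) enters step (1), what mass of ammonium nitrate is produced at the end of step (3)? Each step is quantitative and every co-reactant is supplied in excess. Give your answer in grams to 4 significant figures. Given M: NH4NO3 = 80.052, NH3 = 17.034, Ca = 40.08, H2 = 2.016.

84.34 g

n(Ca) = 63.34 / 40.08 = 1.5803 mol.
Reaction (1): Ca→H2 ratio 1:1 ⇒ n(H2) = 1.5803 mol.
Reaction (2): H2→NH3 ratio 3:2 ⇒ n(NH3) = 1.0536 mol.
Reaction (3): NH3→NH4NO3 ratio 1:1 ⇒ n(NH4NO3) = 1.0536 mol.
Mass of NH4NO3 = 1.0536 × 80.052 = 84.340 g.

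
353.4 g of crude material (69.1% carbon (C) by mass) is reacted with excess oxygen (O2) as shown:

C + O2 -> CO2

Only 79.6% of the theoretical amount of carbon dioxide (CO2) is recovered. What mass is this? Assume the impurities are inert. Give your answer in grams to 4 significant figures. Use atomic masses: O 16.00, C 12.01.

712.3 g

Pure C available = 353.4 g × 0.691 = 244.20 g.
M(C) = 12.01 g/mol.
M(CO2) = 12.01 + 2(16.00) = 44.01 g/mol.
n(C) = 244.20 g / 12.01 g/mol = 20.333 mol.
From the equation the C:CO2 mole ratio is 1:1, so n(CO2) = 20.333 × 1/1 = 20.333 mol.
Mass of CO2 = 20.333 mol × 44.01 g/mol = 894.86 g.
Actual mass collected = 894.86 g × 0.796 = 712.31 g.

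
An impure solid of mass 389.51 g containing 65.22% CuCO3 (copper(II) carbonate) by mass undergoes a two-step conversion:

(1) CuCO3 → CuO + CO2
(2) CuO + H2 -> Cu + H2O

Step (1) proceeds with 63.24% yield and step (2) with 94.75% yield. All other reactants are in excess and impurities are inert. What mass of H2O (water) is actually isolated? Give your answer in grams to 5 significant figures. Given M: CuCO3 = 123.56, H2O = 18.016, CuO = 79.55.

Pure CuCO3 = 389.51 × 0.6522 = 254.038 g.
n(CuCO3) = 254.038 / 123.56 = 2.05599 mol.
Step 1 (CuCO3:CuO = 1:1): theoretical n(CuO) = 2.05599 mol; at 63.24% yield, n(CuO) = 1.30021 mol.
Step 2 (CuO:H2O = 1:1): theoretical n(H2O) = 1.30021 mol, so theoretical mass = 1.30021 × 18.016 = 23.4246 g.
At 94.75% yield, actual mass of H2O = 23.4246 × 0.9475 = 22.1948 g.

22.195 g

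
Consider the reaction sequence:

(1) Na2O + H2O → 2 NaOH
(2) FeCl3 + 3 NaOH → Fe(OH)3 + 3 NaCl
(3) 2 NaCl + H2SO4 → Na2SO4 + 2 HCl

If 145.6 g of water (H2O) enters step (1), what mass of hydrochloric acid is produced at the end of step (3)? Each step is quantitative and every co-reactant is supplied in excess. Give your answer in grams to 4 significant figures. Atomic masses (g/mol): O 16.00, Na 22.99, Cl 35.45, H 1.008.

M(H2O) = 2(1.008) + 16.00 = 18.016 g/mol.
M(HCl) = 1.008 + 35.45 = 36.458 g/mol.
n(H2O) = 145.6 / 18.016 = 8.0817 mol.
Reaction (1): H2O→NaOH ratio 1:2 ⇒ n(NaOH) = 16.163 mol.
Reaction (2): NaOH→NaCl ratio 3:3 ⇒ n(NaCl) = 16.163 mol.
Reaction (3): NaCl→HCl ratio 2:2 ⇒ n(HCl) = 16.163 mol.
Mass of HCl = 16.163 × 36.458 = 589.29 g.

589.3 g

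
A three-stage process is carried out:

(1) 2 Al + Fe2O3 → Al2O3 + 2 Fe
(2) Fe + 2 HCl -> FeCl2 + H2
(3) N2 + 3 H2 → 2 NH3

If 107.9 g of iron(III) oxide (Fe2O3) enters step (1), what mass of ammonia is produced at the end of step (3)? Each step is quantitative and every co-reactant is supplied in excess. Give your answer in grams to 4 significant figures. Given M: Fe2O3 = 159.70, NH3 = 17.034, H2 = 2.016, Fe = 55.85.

n(Fe2O3) = 107.9 / 159.70 = 0.67564 mol.
Reaction (1): Fe2O3→Fe ratio 1:2 ⇒ n(Fe) = 1.3513 mol.
Reaction (2): Fe→H2 ratio 1:1 ⇒ n(H2) = 1.3513 mol.
Reaction (3): H2→NH3 ratio 3:2 ⇒ n(NH3) = 0.90086 mol.
Mass of NH3 = 0.90086 × 17.034 = 15.345 g.

15.35 g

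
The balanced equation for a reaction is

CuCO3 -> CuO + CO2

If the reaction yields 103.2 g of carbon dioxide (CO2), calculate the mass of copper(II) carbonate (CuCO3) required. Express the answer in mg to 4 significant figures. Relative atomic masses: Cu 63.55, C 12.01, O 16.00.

289700 mg

M(CO2) = 12.01 + 2(16.00) = 44.01 g/mol.
M(CuCO3) = 63.55 + 12.01 + 3(16.00) = 123.56 g/mol.
n(CO2) = 103.20 g / 44.01 g/mol = 2.3449 mol.
From the equation the CO2:CuCO3 mole ratio is 1:1, so n(CuCO3) = 2.3449 × 1/1 = 2.3449 mol.
Mass of CuCO3 = 2.3449 mol × 123.56 g/mol = 289.74 g.
Converting to mg: 289.74 g = 289700 mg.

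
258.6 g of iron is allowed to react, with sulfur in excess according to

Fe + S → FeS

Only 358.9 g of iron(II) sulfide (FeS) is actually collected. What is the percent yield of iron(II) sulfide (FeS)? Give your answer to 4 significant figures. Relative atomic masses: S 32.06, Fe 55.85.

M(Fe) = 55.85 g/mol.
M(FeS) = 55.85 + 32.06 = 87.91 g/mol.
n(Fe) = 258.60 g / 55.85 g/mol = 4.6303 mol.
From the equation the Fe:FeS mole ratio is 1:1, so n(FeS) = 4.6303 × 1/1 = 4.6303 mol.
Mass of FeS = 4.6303 mol × 87.91 g/mol = 407.05 g.
This is the theoretical yield. Percent yield = 358.9 g / 407.05 g × 100% = 88.172%.

88.17 %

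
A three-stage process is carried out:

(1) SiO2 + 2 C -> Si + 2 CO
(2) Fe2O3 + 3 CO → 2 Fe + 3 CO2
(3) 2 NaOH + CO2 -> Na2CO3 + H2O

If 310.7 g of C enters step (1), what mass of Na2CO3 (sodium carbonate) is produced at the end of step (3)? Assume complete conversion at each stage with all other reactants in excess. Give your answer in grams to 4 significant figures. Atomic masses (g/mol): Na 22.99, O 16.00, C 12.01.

2742 g

M(C) = 12.01 g/mol.
M(Na2CO3) = 2(22.99) + 12.01 + 3(16.00) = 105.99 g/mol.
n(C) = 310.7 / 12.01 = 25.870 mol.
Reaction (1): C→CO ratio 2:2 ⇒ n(CO) = 25.870 mol.
Reaction (2): CO→CO2 ratio 3:3 ⇒ n(CO2) = 25.870 mol.
Reaction (3): CO2→Na2CO3 ratio 1:1 ⇒ n(Na2CO3) = 25.870 mol.
Mass of Na2CO3 = 25.870 × 105.99 = 2742.0 g.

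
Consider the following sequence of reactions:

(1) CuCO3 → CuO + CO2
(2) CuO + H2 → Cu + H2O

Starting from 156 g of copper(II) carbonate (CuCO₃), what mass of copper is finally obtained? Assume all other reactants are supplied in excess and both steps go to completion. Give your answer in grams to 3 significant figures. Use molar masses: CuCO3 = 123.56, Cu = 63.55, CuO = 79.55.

80.2 g

n(CuCO3) = 156.0 / 123.56 = 1.263 mol.
Step 1 gives a 1:1 ratio of CuCO3 to CuO, so n(CuO) = 1.263 mol.
In step 2 the CuO:Cu ratio is 1:1, so n(Cu) = 1.263 mol.
Mass of Cu = 1.263 × 63.55 = 80.23 g.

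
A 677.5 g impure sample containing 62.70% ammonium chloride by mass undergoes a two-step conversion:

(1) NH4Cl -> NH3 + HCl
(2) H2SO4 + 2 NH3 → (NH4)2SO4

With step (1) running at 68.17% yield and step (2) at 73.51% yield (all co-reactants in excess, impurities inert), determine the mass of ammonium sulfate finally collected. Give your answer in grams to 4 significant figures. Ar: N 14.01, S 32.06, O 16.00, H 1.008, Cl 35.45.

262.9 g

Pure NH4Cl = 677.5 × 0.6270 = 424.79 g.
M(NH4Cl) = 14.01 + 4(1.008) + 35.45 = 53.492 g/mol.
M((NH4)2SO4) = 2(14.01) + 8(1.008) + 32.06 + 4(16.00) = 132.144 g/mol.
n(NH4Cl) = 424.79 / 53.492 = 7.9412 mol.
Step 1 (NH4Cl:NH3 = 1:1): theoretical n(NH3) = 7.9412 mol; at 68.17% yield, n(NH3) = 5.4135 mol.
Step 2 (NH3:(NH4)2SO4 = 2:1): theoretical n((NH4)2SO4) = 2.7068 mol, so theoretical mass = 2.7068 × 132.144 = 357.68 g.
At 73.51% yield, actual mass of (NH4)2SO4 = 357.68 × 0.7351 = 262.93 g.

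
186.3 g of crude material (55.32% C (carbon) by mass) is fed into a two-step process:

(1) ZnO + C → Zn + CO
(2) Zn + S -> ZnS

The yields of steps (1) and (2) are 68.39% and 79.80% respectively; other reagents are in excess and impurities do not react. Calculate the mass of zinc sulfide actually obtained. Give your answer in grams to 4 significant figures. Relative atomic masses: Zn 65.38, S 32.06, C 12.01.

456.3 g

Pure C = 186.3 × 0.5532 = 103.06 g.
M(C) = 12.01 g/mol.
M(ZnS) = 65.38 + 32.06 = 97.44 g/mol.
n(C) = 103.06 / 12.01 = 8.5813 mol.
Step 1 (C:Zn = 1:1): theoretical n(Zn) = 8.5813 mol; at 68.39% yield, n(Zn) = 5.8687 mol.
Step 2 (Zn:ZnS = 1:1): theoretical n(ZnS) = 5.8687 mol, so theoretical mass = 5.8687 × 97.44 = 571.85 g.
At 79.80% yield, actual mass of ZnS = 571.85 × 0.7980 = 456.34 g.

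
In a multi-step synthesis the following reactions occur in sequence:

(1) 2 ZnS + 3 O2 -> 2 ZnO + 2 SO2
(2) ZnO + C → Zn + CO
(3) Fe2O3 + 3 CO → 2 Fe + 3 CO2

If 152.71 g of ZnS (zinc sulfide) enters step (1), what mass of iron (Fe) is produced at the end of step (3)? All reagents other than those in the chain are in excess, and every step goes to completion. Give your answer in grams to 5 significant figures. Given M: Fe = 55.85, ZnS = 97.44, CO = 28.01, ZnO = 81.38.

n(ZnS) = 152.71 / 97.44 = 1.56722 mol.
Reaction (1): ZnS→ZnO ratio 2:2 ⇒ n(ZnO) = 1.56722 mol.
Reaction (2): ZnO→CO ratio 1:1 ⇒ n(CO) = 1.56722 mol.
Reaction (3): CO→Fe ratio 3:2 ⇒ n(Fe) = 1.04481 mol.
Mass of Fe = 1.04481 × 55.85 = 58.3529 g.

58.353 g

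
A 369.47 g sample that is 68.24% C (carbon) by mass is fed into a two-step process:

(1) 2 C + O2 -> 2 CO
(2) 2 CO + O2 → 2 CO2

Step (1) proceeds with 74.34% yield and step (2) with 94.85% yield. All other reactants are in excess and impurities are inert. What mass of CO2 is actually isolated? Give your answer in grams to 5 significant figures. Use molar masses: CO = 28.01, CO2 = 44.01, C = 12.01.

651.46 g

Pure C = 369.47 × 0.6824 = 252.126 g.
n(C) = 252.126 / 12.01 = 20.9930 mol.
Step 1 (C:CO = 2:2): theoretical n(CO) = 20.9930 mol; at 74.34% yield, n(CO) = 15.6062 mol.
Step 2 (CO:CO2 = 2:2): theoretical n(CO2) = 15.6062 mol, so theoretical mass = 15.6062 × 44.01 = 686.830 g.
At 94.85% yield, actual mass of CO2 = 686.830 × 0.9485 = 651.458 g.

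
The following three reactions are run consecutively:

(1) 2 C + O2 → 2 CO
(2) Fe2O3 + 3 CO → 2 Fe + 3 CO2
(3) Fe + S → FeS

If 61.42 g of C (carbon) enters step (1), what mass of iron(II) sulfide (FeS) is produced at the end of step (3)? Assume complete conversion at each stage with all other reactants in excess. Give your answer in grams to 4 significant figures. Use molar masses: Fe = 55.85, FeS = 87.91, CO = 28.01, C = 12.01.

n(C) = 61.42 / 12.01 = 5.1141 mol.
Reaction (1): C→CO ratio 2:2 ⇒ n(CO) = 5.1141 mol.
Reaction (2): CO→Fe ratio 3:2 ⇒ n(Fe) = 3.4094 mol.
Reaction (3): Fe→FeS ratio 1:1 ⇒ n(FeS) = 3.4094 mol.
Mass of FeS = 3.4094 × 87.91 = 299.72 g.

299.7 g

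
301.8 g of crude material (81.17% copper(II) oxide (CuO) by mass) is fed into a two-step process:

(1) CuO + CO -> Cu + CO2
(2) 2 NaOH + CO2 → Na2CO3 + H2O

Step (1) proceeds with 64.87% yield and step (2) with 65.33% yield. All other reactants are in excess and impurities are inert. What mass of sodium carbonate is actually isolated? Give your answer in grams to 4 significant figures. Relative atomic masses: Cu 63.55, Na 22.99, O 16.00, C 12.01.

Pure CuO = 301.8 × 0.8117 = 244.97 g.
M(CuO) = 63.55 + 16.00 = 79.55 g/mol.
M(Na2CO3) = 2(22.99) + 12.01 + 3(16.00) = 105.99 g/mol.
n(CuO) = 244.97 / 79.55 = 3.0795 mol.
Step 1 (CuO:CO2 = 1:1): theoretical n(CO2) = 3.0795 mol; at 64.87% yield, n(CO2) = 1.9976 mol.
Step 2 (CO2:Na2CO3 = 1:1): theoretical n(Na2CO3) = 1.9976 mol, so theoretical mass = 1.9976 × 105.99 = 211.73 g.
At 65.33% yield, actual mass of Na2CO3 = 211.73 × 0.6533 = 138.32 g.

138.3 g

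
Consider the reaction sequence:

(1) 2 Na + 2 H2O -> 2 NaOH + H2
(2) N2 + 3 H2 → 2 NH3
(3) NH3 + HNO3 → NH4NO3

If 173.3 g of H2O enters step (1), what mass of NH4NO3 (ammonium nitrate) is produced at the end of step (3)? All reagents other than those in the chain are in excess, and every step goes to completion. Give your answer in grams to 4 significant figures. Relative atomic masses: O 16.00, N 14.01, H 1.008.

256.7 g

M(H2O) = 2(1.008) + 16.00 = 18.016 g/mol.
M(NH4NO3) = 2(14.01) + 4(1.008) + 3(16.00) = 80.052 g/mol.
n(H2O) = 173.3 / 18.016 = 9.6192 mol.
Reaction (1): H2O→H2 ratio 2:1 ⇒ n(H2) = 4.8096 mol.
Reaction (2): H2→NH3 ratio 3:2 ⇒ n(NH3) = 3.2064 mol.
Reaction (3): NH3→NH4NO3 ratio 1:1 ⇒ n(NH4NO3) = 3.2064 mol.
Mass of NH4NO3 = 3.2064 × 80.052 = 256.68 g.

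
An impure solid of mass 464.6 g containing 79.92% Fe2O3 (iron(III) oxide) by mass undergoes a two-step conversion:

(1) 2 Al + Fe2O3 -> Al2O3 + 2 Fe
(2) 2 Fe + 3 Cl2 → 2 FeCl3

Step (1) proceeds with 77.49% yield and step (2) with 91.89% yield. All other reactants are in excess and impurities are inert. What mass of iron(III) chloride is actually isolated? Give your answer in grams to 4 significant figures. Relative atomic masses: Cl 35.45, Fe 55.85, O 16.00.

537.1 g

Pure Fe2O3 = 464.6 × 0.7992 = 371.31 g.
M(Fe2O3) = 2(55.85) + 3(16.00) = 159.70 g/mol.
M(FeCl3) = 55.85 + 3(35.45) = 162.20 g/mol.
n(Fe2O3) = 371.31 / 159.70 = 2.3250 mol.
Step 1 (Fe2O3:Fe = 1:2): theoretical n(Fe) = 4.6501 mol; at 77.49% yield, n(Fe) = 3.6033 mol.
Step 2 (Fe:FeCl3 = 2:2): theoretical n(FeCl3) = 3.6033 mol, so theoretical mass = 3.6033 × 162.20 = 584.46 g.
At 91.89% yield, actual mass of FeCl3 = 584.46 × 0.9189 = 537.06 g.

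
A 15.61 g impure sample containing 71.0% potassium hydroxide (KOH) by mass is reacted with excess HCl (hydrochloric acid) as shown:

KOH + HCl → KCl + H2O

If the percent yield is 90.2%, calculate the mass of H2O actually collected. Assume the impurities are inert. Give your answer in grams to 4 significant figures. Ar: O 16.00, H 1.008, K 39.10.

3.210 g

Pure KOH available = 15.61 g × 0.710 = 11.083 g.
M(KOH) = 39.10 + 16.00 + 1.008 = 56.108 g/mol.
M(H2O) = 2(1.008) + 16.00 = 18.016 g/mol.
n(KOH) = 11.083 g / 56.108 g/mol = 0.19753 mol.
From the equation the KOH:H2O mole ratio is 1:1, so n(H2O) = 0.19753 × 1/1 = 0.19753 mol.
Mass of H2O = 0.19753 mol × 18.016 g/mol = 3.5587 g.
Actual mass collected = 3.5587 g × 0.902 = 3.2100 g.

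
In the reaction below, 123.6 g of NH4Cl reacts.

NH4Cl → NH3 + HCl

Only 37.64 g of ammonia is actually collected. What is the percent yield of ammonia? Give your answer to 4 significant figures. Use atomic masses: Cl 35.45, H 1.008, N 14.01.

M(NH4Cl) = 14.01 + 4(1.008) + 35.45 = 53.492 g/mol.
M(NH3) = 14.01 + 3(1.008) = 17.034 g/mol.
n(NH4Cl) = 123.60 g / 53.492 g/mol = 2.3106 mol.
From the equation the NH4Cl:NH3 mole ratio is 1:1, so n(NH3) = 2.3106 × 1/1 = 2.3106 mol.
Mass of NH3 = 2.3106 mol × 17.034 g/mol = 39.359 g.
This is the theoretical yield. Percent yield = 37.64 g / 39.359 g × 100% = 95.632%.

95.63 %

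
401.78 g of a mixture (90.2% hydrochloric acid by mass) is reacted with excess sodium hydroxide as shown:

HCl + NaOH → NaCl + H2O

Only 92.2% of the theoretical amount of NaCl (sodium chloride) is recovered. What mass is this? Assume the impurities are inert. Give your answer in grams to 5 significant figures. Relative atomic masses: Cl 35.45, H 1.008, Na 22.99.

535.60 g

Pure HCl available = 401.78 g × 0.902 = 362.406 g.
M(HCl) = 1.008 + 35.45 = 36.458 g/mol.
M(NaCl) = 22.99 + 35.45 = 58.44 g/mol.
n(HCl) = 362.406 g / 36.458 g/mol = 9.94036 mol.
From the equation the HCl:NaCl mole ratio is 1:1, so n(NaCl) = 9.94036 × 1/1 = 9.94036 mol.
Mass of NaCl = 9.94036 mol × 58.44 g/mol = 580.915 g.
Actual mass collected = 580.915 g × 0.922 = 535.603 g.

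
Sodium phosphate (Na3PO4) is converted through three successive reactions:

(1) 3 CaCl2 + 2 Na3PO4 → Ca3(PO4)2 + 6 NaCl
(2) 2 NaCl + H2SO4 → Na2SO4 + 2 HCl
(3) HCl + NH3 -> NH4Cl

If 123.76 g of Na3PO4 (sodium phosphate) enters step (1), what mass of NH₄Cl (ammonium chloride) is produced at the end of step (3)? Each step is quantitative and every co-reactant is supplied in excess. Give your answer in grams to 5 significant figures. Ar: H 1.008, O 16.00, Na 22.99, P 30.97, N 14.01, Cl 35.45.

121.14 g

M(Na3PO4) = 3(22.99) + 30.97 + 4(16.00) = 163.94 g/mol.
M(NH4Cl) = 14.01 + 4(1.008) + 35.45 = 53.492 g/mol.
n(Na3PO4) = 123.76 / 163.94 = 0.754910 mol.
Reaction (1): Na3PO4→NaCl ratio 2:6 ⇒ n(NaCl) = 2.26473 mol.
Reaction (2): NaCl→HCl ratio 2:2 ⇒ n(HCl) = 2.26473 mol.
Reaction (3): HCl→NH4Cl ratio 1:1 ⇒ n(NH4Cl) = 2.26473 mol.
Mass of NH4Cl = 2.26473 × 53.492 = 121.145 g.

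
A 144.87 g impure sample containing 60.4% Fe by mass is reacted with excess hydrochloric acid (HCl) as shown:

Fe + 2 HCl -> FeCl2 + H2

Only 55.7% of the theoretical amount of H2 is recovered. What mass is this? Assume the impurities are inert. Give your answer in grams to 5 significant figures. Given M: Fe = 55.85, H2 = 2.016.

Pure Fe available = 144.87 g × 0.604 = 87.5015 g.
n(Fe) = 87.5015 g / 55.85 g/mol = 1.56672 mol.
From the equation the Fe:H2 mole ratio is 1:1, so n(H2) = 1.56672 × 1/1 = 1.56672 mol.
Mass of H2 = 1.56672 mol × 2.016 g/mol = 3.15851 g.
Actual mass collected = 3.15851 g × 0.557 = 1.75929 g.

1.7593 g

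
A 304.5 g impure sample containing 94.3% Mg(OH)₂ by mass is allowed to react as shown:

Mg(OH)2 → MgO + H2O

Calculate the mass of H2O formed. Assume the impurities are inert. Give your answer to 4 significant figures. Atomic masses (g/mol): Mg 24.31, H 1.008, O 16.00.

88.69 g

Mass of pure Mg(OH)2 = 304.5 g × 0.943 = 287.14 g.
M(Mg(OH)2) = 24.31 + 2(16.00) + 2(1.008) = 58.326 g/mol.
M(H2O) = 2(1.008) + 16.00 = 18.016 g/mol.
n(Mg(OH)2) = 287.14 g / 58.326 g/mol = 4.9231 mol.
From the equation the Mg(OH)2:H2O mole ratio is 1:1, so n(H2O) = 4.9231 × 1/1 = 4.9231 mol.
Mass of H2O = 4.9231 mol × 18.016 g/mol = 88.694 g.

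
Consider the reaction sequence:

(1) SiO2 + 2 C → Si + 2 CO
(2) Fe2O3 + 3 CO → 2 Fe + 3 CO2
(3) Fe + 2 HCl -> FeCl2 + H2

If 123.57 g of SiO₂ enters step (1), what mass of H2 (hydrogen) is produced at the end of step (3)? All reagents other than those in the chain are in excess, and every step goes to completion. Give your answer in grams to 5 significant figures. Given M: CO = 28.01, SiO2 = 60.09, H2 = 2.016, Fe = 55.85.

5.5276 g

n(SiO2) = 123.57 / 60.09 = 2.05642 mol.
Reaction (1): SiO2→CO ratio 1:2 ⇒ n(CO) = 4.11283 mol.
Reaction (2): CO→Fe ratio 3:2 ⇒ n(Fe) = 2.74189 mol.
Reaction (3): Fe→H2 ratio 1:1 ⇒ n(H2) = 2.74189 mol.
Mass of H2 = 2.74189 × 2.016 = 5.52764 g.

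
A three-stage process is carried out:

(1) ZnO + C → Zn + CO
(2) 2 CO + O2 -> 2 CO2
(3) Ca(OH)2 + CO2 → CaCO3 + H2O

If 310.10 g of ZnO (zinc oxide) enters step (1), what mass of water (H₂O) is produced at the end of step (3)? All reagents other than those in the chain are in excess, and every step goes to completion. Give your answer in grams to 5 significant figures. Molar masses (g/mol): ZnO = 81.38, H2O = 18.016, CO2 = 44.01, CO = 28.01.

68.650 g

n(ZnO) = 310.10 / 81.38 = 3.81052 mol.
Reaction (1): ZnO→CO ratio 1:1 ⇒ n(CO) = 3.81052 mol.
Reaction (2): CO→CO2 ratio 2:2 ⇒ n(CO2) = 3.81052 mol.
Reaction (3): CO2→H2O ratio 1:1 ⇒ n(H2O) = 3.81052 mol.
Mass of H2O = 3.81052 × 18.016 = 68.6503 g.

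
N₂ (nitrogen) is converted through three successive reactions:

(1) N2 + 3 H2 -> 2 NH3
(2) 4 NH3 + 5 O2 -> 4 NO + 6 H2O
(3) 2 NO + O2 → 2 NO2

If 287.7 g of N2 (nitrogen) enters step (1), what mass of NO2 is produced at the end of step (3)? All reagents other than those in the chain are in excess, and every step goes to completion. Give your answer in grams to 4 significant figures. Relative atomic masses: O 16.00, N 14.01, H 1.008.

944.8 g

M(N2) = 2(14.01) = 28.02 g/mol.
M(NO2) = 14.01 + 2(16.00) = 46.01 g/mol.
n(N2) = 287.7 / 28.02 = 10.268 mol.
Reaction (1): N2→NH3 ratio 1:2 ⇒ n(NH3) = 20.535 mol.
Reaction (2): NH3→NO ratio 4:4 ⇒ n(NO) = 20.535 mol.
Reaction (3): NO→NO2 ratio 2:2 ⇒ n(NO2) = 20.535 mol.
Mass of NO2 = 20.535 × 46.01 = 944.83 g.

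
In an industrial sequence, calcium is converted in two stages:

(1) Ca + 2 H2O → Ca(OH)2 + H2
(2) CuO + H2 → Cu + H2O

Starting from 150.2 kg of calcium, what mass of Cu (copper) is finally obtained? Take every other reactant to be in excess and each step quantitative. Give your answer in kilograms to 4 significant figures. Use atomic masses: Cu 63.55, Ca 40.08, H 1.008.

M(Ca) = 40.08 g/mol.
M(Cu) = 63.55 g/mol.
150.2 kg = 150200 g.
n(Ca) = 150200 / 40.08 = 3747.5 mol.
Step 1 gives a 1:1 ratio of Ca to H2, so n(H2) = 3747.5 mol.
In step 2 the H2:Cu ratio is 1:1, so n(Cu) = 3747.5 mol.
Mass of Cu = 3747.5 × 63.55 = 238150 g = 238.2 kg.

238.2 kg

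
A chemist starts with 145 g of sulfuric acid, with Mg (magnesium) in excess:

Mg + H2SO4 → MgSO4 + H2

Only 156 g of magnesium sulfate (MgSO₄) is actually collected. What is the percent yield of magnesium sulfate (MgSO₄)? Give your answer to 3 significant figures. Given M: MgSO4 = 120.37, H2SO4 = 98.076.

87.7 %

n(H2SO4) = 145.0 g / 98.076 g/mol = 1.478 mol.
From the equation the H2SO4:MgSO4 mole ratio is 1:1, so n(MgSO4) = 1.478 × 1/1 = 1.478 mol.
Mass of MgSO4 = 1.478 mol × 120.37 g/mol = 178.0 g.
This is the theoretical yield. Percent yield = 156 g / 178.0 g × 100% = 87.66%.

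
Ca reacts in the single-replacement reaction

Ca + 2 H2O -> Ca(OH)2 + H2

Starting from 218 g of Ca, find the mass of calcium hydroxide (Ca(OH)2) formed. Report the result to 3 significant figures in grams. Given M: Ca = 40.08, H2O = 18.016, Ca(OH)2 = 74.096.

403 g

n(Ca) = 218.0 g / 40.08 g/mol = 5.439 mol.
From the equation the Ca:Ca(OH)2 mole ratio is 1:1, so n(Ca(OH)2) = 5.439 × 1/1 = 5.439 mol.
Mass of Ca(OH)2 = 5.439 mol × 74.096 g/mol = 403.0 g.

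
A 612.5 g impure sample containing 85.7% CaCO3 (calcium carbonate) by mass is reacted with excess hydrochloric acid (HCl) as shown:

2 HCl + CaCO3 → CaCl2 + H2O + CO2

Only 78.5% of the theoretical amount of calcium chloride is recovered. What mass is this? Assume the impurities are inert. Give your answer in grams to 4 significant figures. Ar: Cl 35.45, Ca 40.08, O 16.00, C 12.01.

456.9 g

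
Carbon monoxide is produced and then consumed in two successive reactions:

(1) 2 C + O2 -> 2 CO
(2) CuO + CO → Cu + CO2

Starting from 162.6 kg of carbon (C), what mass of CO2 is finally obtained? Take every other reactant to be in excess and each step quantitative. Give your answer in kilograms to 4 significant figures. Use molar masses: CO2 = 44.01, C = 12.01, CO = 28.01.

595.8 kg

162.6 kg = 162600 g.
n(C) = 162600 / 12.01 = 13539 mol.
Step 1 gives a 2:2 ratio of C to CO, so n(CO) = 13539 mol.
In step 2 the CO:CO2 ratio is 1:1, so n(CO2) = 13539 mol.
Mass of CO2 = 13539 × 44.01 = 595840 g = 595.8 kg.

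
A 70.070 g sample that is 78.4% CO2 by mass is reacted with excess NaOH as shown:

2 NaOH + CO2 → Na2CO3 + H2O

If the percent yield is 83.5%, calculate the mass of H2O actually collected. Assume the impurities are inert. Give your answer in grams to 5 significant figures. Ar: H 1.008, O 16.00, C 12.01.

Pure CO2 available = 70.070 g × 0.784 = 54.9349 g.
M(CO2) = 12.01 + 2(16.00) = 44.01 g/mol.
M(H2O) = 2(1.008) + 16.00 = 18.016 g/mol.
n(CO2) = 54.9349 g / 44.01 g/mol = 1.24824 mol.
From the equation the CO2:H2O mole ratio is 1:1, so n(H2O) = 1.24824 × 1/1 = 1.24824 mol.
Mass of H2O = 1.24824 mol × 18.016 g/mol = 22.4882 g.
Actual mass collected = 22.4882 g × 0.835 = 18.7777 g.

18.778 g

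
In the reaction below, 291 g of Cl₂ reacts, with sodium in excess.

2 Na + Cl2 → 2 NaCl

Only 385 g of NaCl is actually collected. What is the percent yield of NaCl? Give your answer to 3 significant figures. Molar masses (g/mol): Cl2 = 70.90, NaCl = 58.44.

80.3 %

n(Cl2) = 291.0 g / 70.90 g/mol = 4.104 mol.
From the equation the Cl2:NaCl mole ratio is 1:2, so n(NaCl) = 4.104 × 2/1 = 8.209 mol.
Mass of NaCl = 8.209 mol × 58.44 g/mol = 479.7 g.
This is the theoretical yield. Percent yield = 385 g / 479.7 g × 100% = 80.26%.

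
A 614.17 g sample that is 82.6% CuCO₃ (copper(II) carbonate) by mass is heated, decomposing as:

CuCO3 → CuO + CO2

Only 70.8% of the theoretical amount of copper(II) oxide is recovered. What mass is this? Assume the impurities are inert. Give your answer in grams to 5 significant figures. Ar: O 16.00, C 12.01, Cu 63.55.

Pure CuCO3 available = 614.17 g × 0.826 = 507.304 g.
M(CuCO3) = 63.55 + 12.01 + 3(16.00) = 123.56 g/mol.
M(CuO) = 63.55 + 16.00 = 79.55 g/mol.
n(CuCO3) = 507.304 g / 123.56 g/mol = 4.10573 mol.
From the equation the CuCO3:CuO mole ratio is 1:1, so n(CuO) = 4.10573 × 1/1 = 4.10573 mol.
Mass of CuO = 4.10573 mol × 79.55 g/mol = 326.611 g.
Actual mass collected = 326.611 g × 0.708 = 231.241 g.

231.24 g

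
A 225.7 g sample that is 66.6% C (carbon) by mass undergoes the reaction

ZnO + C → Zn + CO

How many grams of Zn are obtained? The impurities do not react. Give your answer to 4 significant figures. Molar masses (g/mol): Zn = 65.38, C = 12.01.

818.3 g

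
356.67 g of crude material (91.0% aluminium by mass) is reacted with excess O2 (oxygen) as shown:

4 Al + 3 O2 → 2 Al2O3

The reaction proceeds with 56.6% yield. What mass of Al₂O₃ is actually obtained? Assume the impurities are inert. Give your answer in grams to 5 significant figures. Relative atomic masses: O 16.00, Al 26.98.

347.12 g

Pure Al available = 356.67 g × 0.910 = 324.570 g.
M(Al) = 26.98 g/mol.
M(Al2O3) = 2(26.98) + 3(16.00) = 101.96 g/mol.
n(Al) = 324.570 g / 26.98 g/mol = 12.0300 mol.
From the equation the Al:Al2O3 mole ratio is 4:2, so n(Al2O3) = 12.0300 × 2/4 = 6.01501 mol.
Mass of Al2O3 = 6.01501 mol × 101.96 g/mol = 613.290 g.
Actual mass collected = 613.290 g × 0.566 = 347.122 g.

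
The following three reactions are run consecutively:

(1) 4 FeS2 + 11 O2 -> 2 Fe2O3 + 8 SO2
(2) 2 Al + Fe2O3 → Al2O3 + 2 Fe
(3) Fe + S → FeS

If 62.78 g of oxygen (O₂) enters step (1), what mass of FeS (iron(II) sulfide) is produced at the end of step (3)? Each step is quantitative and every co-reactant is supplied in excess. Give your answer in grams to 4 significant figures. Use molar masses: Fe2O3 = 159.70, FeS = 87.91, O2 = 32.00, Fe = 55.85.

62.72 g

n(O2) = 62.78 / 32.00 = 1.9619 mol.
Reaction (1): O2→Fe2O3 ratio 11:2 ⇒ n(Fe2O3) = 0.35670 mol.
Reaction (2): Fe2O3→Fe ratio 1:2 ⇒ n(Fe) = 0.71341 mol.
Reaction (3): Fe→FeS ratio 1:1 ⇒ n(FeS) = 0.71341 mol.
Mass of FeS = 0.71341 × 87.91 = 62.716 g.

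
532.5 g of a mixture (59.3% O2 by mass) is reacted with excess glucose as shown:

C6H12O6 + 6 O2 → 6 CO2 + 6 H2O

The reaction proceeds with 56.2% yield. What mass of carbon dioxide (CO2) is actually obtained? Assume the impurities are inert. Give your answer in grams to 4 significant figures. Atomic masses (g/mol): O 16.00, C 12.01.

Pure O2 available = 532.5 g × 0.593 = 315.77 g.
M(O2) = 2(16.00) = 32.00 g/mol.
M(CO2) = 12.01 + 2(16.00) = 44.01 g/mol.
n(O2) = 315.77 g / 32.00 g/mol = 9.8679 mol.
From the equation the O2:CO2 mole ratio is 6:6, so n(CO2) = 9.8679 × 6/6 = 9.8679 mol.
Mass of CO2 = 9.8679 mol × 44.01 g/mol = 434.29 g.
Actual mass collected = 434.29 g × 0.562 = 244.07 g.

244.1 g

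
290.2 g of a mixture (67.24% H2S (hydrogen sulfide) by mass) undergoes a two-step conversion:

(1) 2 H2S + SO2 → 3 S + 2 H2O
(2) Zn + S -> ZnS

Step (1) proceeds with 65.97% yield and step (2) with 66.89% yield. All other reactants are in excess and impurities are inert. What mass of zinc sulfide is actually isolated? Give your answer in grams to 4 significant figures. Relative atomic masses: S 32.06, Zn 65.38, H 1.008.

369.3 g

Pure H2S = 290.2 × 0.6724 = 195.13 g.
M(H2S) = 2(1.008) + 32.06 = 34.076 g/mol.
M(ZnS) = 65.38 + 32.06 = 97.44 g/mol.
n(H2S) = 195.13 / 34.076 = 5.7263 mol.
Step 1 (H2S:S = 2:3): theoretical n(S) = 8.5895 mol; at 65.97% yield, n(S) = 5.6665 mol.
Step 2 (S:ZnS = 1:1): theoretical n(ZnS) = 5.6665 mol, so theoretical mass = 5.6665 × 97.44 = 552.14 g.
At 66.89% yield, actual mass of ZnS = 552.14 × 0.6689 = 369.33 g.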